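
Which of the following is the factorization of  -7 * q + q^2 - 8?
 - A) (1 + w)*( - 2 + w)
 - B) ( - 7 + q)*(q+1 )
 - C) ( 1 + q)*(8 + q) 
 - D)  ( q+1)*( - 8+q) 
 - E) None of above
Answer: D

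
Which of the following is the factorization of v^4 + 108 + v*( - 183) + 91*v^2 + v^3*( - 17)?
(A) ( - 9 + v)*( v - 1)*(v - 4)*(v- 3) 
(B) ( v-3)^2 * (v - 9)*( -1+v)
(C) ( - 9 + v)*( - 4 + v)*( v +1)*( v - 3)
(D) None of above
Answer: A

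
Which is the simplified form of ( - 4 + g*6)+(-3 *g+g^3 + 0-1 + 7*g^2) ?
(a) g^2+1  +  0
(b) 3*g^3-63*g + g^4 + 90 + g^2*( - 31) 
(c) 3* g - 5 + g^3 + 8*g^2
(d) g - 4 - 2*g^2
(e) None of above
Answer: e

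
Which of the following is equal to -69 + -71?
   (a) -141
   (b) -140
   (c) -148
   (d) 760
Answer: b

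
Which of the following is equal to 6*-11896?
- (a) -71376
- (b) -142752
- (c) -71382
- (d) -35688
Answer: a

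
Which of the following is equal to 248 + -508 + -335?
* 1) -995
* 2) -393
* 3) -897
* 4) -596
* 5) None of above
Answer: 5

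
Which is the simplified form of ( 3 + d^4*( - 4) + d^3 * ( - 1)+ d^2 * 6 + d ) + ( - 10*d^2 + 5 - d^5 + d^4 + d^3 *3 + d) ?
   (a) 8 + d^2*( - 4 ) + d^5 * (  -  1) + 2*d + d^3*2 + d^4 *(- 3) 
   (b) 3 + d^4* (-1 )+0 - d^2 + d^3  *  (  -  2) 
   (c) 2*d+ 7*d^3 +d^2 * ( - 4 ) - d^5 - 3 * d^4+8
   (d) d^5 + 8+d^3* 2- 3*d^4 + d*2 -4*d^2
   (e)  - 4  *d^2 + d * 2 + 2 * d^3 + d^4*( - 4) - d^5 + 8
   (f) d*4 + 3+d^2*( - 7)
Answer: a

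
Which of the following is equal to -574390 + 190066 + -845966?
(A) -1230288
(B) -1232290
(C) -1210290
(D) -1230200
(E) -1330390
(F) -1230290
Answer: F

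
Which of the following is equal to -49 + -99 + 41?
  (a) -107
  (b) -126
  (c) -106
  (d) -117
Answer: a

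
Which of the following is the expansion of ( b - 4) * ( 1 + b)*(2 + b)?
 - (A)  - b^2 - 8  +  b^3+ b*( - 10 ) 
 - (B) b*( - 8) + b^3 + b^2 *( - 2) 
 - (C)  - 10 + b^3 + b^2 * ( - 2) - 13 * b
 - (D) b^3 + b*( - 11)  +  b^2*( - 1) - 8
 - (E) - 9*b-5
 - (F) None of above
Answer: A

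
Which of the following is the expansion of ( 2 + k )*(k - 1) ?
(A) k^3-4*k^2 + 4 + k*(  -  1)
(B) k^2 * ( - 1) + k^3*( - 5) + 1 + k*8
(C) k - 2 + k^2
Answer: C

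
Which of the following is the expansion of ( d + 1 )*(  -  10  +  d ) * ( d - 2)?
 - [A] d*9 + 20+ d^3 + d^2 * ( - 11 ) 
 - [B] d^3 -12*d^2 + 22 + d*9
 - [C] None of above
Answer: C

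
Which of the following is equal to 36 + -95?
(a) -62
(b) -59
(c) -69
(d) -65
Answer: b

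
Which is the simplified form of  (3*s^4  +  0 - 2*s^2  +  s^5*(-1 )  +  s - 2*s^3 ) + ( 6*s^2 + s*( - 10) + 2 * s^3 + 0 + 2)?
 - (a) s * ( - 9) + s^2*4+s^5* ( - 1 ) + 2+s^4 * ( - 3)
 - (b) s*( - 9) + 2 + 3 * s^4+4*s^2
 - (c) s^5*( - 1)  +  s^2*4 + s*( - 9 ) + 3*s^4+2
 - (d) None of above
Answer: c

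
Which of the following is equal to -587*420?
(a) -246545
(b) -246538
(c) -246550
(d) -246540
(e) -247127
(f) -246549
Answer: d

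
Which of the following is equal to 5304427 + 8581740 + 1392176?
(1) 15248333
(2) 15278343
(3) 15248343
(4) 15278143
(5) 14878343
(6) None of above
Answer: 2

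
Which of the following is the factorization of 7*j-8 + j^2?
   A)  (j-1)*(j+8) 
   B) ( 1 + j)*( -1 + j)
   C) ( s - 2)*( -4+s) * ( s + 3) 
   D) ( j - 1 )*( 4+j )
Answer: A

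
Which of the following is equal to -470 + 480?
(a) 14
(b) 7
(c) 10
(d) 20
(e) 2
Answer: c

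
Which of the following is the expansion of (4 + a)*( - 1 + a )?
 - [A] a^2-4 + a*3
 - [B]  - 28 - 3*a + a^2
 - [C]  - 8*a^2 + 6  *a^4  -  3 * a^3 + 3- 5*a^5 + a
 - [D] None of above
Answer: A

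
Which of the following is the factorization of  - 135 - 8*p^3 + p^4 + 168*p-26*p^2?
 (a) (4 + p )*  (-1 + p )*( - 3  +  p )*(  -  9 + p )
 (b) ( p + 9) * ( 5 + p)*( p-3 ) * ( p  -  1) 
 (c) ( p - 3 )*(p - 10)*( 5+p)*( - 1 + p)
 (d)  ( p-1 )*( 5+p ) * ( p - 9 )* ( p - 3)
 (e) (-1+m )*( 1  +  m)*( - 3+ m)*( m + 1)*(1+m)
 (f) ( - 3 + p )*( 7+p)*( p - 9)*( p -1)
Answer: d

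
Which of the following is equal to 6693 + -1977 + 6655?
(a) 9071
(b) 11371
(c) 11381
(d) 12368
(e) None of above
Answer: b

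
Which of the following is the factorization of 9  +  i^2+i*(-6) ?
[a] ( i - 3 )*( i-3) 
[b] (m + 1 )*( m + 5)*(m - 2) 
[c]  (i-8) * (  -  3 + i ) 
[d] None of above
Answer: a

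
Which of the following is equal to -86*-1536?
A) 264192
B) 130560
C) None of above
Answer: C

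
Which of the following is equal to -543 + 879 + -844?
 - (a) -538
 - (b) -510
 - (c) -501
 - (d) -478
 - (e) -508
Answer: e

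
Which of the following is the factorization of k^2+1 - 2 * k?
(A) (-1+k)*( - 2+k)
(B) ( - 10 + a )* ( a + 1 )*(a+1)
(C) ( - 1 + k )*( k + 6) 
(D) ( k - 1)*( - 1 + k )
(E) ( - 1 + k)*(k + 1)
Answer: D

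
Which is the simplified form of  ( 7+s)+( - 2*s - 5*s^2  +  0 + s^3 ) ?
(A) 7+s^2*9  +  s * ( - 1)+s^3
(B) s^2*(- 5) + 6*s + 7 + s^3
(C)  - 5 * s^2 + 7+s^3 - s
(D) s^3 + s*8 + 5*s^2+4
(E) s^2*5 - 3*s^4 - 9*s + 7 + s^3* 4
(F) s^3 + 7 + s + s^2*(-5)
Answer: C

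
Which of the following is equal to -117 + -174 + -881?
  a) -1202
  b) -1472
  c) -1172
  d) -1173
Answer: c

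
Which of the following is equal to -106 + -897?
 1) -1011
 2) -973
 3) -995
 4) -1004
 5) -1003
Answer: 5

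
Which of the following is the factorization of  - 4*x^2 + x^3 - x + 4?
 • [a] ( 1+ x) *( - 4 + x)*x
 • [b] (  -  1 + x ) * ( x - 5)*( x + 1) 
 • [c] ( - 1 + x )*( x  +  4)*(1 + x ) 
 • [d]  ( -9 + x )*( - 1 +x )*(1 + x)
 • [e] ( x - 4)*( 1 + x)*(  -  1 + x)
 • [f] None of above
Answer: e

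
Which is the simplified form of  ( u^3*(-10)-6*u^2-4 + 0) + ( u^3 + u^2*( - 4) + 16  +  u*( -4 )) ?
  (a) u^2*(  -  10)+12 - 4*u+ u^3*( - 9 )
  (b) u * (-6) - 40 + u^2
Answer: a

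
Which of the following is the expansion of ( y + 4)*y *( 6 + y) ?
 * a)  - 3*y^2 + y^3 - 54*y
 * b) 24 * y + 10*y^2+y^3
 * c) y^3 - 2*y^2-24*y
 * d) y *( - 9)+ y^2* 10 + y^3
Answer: b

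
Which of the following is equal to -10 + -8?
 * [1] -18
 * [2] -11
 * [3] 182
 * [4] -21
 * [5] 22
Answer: 1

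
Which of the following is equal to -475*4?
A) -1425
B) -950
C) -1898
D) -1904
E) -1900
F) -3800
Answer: E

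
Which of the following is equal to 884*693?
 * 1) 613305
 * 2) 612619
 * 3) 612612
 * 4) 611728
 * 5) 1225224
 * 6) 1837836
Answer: 3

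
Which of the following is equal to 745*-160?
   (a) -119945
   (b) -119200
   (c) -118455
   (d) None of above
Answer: b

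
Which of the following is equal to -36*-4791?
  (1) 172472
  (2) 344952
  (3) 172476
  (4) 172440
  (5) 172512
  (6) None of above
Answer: 3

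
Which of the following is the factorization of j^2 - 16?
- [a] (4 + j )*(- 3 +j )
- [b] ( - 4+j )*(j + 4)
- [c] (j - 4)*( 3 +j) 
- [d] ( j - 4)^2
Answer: b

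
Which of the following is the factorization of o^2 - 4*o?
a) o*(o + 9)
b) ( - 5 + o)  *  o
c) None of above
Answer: c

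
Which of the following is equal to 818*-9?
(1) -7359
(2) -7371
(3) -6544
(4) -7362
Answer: 4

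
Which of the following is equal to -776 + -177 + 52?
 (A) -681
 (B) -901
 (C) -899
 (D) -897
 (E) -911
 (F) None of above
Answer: B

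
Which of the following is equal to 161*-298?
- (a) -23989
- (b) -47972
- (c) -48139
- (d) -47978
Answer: d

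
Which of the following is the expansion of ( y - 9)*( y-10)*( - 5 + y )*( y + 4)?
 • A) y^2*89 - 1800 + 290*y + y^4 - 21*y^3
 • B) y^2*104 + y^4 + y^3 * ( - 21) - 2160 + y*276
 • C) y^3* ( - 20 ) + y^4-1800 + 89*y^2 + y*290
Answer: C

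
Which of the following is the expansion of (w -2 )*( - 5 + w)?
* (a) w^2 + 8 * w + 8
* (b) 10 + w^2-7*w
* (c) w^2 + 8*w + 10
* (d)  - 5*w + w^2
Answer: b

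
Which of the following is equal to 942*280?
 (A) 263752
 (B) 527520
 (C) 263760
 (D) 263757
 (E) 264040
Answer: C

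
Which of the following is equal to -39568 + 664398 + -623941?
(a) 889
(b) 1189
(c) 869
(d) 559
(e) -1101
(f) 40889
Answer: a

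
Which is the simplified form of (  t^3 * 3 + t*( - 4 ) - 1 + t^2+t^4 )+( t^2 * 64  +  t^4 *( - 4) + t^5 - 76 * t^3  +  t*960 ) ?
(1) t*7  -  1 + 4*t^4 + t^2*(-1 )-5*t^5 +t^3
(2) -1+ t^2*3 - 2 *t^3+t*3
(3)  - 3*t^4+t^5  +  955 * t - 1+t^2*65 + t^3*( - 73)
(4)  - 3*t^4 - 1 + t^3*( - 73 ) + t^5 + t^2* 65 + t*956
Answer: 4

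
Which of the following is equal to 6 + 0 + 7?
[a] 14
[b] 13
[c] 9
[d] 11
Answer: b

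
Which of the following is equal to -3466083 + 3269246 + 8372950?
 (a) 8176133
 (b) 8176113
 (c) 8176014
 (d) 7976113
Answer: b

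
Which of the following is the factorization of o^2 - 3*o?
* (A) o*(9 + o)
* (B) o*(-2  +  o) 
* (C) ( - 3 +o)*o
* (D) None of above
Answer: C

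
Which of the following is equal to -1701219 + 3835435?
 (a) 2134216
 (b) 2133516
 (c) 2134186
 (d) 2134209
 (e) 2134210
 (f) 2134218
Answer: a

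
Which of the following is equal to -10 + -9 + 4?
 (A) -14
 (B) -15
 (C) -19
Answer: B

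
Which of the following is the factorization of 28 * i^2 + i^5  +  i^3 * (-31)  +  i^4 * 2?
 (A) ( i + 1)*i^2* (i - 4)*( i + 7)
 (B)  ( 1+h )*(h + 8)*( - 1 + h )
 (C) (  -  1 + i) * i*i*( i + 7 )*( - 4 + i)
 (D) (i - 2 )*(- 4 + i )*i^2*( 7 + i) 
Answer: C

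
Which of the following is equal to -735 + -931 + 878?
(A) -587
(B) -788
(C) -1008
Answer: B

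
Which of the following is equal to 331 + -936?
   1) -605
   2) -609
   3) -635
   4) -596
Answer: 1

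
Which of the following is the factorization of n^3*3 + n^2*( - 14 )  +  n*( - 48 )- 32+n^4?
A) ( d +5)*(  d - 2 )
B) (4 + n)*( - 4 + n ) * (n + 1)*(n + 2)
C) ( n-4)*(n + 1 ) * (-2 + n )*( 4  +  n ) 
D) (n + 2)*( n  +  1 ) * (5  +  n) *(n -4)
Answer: B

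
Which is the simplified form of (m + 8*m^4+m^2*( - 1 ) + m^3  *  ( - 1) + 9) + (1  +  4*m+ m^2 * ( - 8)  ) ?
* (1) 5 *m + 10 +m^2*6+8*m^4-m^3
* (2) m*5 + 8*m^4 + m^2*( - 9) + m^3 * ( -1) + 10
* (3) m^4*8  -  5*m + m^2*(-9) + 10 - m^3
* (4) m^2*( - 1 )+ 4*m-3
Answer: 2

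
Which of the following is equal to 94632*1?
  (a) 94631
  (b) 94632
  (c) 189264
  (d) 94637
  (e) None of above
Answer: b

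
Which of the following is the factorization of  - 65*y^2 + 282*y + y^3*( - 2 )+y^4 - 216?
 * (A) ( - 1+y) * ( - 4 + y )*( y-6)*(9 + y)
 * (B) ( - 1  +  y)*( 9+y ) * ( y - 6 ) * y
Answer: A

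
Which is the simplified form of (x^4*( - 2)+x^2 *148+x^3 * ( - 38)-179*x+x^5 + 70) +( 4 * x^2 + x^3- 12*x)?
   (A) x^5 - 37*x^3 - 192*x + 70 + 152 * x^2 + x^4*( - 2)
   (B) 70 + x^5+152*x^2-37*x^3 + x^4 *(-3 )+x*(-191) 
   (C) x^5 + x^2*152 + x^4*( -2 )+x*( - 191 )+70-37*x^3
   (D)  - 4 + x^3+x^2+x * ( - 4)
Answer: C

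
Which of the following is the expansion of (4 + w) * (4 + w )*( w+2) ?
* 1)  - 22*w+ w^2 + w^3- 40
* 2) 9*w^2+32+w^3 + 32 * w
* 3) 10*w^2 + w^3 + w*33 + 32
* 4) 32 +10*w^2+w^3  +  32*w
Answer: 4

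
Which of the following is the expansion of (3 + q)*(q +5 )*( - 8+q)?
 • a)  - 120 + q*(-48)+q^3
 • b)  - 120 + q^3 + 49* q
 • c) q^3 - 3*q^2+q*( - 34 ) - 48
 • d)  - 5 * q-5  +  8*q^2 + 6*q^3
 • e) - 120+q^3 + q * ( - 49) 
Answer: e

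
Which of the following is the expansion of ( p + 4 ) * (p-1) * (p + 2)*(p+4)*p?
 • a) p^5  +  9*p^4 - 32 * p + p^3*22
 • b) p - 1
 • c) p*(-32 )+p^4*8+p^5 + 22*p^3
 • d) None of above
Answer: a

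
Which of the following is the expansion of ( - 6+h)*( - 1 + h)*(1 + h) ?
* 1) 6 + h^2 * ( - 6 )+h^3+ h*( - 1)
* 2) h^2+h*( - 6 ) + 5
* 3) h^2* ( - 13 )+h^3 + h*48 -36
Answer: 1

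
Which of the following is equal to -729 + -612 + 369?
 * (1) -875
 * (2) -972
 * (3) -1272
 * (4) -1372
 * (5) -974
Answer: 2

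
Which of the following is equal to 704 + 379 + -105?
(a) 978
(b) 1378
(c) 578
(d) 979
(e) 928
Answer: a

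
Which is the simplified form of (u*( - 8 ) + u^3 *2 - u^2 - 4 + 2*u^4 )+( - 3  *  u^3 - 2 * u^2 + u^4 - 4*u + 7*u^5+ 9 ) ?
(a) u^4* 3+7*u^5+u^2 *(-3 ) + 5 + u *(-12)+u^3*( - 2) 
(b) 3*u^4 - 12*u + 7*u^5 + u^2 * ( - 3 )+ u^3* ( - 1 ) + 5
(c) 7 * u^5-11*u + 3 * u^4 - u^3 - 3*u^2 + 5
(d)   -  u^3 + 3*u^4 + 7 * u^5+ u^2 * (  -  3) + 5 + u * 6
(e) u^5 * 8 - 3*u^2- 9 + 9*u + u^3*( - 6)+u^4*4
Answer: b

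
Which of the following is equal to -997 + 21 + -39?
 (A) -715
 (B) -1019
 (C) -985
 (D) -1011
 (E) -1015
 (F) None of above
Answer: E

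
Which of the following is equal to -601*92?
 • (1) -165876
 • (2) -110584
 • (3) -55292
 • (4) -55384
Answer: 3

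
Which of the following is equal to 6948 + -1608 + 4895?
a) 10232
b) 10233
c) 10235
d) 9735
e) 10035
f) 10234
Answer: c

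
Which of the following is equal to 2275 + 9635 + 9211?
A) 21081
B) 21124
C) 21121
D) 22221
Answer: C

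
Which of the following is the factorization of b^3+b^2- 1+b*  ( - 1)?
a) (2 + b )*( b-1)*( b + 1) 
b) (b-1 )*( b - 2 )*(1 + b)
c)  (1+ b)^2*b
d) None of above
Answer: d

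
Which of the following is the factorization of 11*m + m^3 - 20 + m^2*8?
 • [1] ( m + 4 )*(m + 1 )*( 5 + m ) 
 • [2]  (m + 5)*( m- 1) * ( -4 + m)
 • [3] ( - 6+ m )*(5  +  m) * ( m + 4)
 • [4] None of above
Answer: 4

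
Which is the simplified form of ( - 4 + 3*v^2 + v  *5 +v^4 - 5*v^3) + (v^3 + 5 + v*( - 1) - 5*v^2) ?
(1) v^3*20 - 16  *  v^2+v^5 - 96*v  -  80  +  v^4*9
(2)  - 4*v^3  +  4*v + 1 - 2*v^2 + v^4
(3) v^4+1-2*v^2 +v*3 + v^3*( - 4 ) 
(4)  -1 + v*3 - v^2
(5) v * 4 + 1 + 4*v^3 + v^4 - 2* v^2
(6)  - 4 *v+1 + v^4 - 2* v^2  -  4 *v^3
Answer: 2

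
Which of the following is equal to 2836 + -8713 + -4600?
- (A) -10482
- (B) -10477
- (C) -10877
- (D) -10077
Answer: B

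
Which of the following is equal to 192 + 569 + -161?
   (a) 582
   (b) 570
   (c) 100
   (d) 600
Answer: d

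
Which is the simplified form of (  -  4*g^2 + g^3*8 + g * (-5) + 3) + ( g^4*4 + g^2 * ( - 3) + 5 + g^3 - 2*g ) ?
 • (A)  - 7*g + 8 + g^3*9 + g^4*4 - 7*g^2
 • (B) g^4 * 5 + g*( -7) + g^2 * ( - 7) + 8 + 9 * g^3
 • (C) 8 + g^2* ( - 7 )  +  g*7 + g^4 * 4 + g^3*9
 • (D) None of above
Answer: A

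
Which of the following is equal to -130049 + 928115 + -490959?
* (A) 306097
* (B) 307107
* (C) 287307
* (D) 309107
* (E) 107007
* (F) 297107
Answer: B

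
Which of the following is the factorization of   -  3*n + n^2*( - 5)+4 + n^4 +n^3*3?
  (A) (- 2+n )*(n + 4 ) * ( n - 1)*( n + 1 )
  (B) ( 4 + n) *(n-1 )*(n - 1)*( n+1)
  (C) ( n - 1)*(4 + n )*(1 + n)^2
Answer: B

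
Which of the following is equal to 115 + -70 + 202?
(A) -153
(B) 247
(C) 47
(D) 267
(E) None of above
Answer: B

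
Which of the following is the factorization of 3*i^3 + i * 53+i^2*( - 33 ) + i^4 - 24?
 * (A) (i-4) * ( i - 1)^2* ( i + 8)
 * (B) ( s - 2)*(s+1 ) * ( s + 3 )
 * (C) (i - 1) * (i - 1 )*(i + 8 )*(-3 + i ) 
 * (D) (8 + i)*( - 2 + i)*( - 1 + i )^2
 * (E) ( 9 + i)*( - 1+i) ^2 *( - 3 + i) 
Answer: C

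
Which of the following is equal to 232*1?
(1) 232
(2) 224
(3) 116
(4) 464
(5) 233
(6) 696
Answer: 1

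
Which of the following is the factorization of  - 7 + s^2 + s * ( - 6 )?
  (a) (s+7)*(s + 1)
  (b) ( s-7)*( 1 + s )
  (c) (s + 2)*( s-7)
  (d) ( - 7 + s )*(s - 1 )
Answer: b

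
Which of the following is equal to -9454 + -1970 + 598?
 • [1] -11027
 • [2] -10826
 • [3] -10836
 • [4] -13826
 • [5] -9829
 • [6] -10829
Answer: 2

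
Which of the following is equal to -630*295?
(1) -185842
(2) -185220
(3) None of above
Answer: 3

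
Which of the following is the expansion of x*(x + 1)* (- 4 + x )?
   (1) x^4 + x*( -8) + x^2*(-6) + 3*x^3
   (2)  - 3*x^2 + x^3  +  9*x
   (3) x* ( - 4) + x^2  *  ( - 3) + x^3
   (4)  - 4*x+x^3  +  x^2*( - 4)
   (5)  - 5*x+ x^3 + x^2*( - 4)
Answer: 3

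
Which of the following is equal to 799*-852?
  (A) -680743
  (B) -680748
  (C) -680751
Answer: B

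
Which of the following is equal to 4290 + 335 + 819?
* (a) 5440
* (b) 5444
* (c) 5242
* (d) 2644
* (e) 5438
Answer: b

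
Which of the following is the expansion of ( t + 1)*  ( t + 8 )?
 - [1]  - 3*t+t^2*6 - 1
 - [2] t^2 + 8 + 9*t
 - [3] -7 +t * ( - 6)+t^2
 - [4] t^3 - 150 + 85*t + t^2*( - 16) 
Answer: 2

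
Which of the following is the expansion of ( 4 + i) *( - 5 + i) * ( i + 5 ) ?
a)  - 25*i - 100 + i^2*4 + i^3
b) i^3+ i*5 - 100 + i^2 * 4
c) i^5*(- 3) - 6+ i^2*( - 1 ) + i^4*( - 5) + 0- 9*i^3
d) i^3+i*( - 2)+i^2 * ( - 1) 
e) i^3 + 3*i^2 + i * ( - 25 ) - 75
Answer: a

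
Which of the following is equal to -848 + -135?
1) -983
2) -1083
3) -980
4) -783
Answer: 1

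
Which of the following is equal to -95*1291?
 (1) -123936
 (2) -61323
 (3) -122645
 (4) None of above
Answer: 3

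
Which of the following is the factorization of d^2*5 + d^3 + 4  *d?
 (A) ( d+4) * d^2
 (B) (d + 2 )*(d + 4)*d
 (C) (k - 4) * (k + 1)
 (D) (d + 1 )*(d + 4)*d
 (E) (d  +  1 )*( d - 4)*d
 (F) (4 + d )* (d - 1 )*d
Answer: D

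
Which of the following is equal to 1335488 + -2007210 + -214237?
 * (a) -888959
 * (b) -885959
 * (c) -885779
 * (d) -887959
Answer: b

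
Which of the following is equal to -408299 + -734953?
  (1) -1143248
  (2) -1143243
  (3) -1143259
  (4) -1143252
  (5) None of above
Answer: 4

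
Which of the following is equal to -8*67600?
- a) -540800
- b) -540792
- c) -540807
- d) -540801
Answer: a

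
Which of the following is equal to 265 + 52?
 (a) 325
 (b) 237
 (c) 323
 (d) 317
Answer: d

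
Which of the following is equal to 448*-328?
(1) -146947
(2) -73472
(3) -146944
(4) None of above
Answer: 3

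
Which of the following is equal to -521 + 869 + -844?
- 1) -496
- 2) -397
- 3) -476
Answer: 1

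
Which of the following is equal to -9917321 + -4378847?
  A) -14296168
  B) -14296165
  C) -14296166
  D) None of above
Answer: A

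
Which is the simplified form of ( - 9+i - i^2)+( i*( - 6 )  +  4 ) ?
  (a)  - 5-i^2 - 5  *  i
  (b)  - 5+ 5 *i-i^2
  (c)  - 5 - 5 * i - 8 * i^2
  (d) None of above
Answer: a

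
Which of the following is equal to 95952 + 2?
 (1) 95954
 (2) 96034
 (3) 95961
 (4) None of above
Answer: 1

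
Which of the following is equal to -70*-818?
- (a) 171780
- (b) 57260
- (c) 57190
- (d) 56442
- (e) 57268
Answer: b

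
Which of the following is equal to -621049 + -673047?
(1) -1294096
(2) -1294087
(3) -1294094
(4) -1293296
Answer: 1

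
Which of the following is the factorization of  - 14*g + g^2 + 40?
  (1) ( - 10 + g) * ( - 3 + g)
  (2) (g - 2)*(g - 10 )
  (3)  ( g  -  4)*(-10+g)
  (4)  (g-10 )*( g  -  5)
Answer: 3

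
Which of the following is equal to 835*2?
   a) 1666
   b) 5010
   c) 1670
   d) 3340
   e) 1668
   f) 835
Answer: c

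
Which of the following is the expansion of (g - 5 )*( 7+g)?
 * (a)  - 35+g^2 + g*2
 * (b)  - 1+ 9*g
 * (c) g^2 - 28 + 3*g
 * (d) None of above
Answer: a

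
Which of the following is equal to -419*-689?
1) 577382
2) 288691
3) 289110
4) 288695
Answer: 2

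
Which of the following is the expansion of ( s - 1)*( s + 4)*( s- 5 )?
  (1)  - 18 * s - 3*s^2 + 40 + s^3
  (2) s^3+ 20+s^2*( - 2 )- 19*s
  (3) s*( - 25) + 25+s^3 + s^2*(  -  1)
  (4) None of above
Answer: 2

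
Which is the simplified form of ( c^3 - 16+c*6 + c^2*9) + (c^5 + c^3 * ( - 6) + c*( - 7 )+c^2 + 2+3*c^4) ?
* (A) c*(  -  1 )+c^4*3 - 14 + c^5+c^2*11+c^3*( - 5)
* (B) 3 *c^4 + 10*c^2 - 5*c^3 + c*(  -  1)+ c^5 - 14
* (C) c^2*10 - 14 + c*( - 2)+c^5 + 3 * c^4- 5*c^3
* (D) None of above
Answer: B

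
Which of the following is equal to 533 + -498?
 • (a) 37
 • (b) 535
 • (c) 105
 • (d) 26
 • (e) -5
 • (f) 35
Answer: f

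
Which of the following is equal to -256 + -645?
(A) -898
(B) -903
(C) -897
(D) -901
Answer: D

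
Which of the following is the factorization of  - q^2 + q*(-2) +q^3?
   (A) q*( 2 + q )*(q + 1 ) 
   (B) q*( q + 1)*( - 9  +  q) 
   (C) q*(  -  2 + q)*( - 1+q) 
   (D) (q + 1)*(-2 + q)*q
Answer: D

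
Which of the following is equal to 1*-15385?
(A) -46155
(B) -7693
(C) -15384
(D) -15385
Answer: D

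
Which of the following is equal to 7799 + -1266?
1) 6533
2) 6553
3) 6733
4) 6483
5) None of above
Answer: 1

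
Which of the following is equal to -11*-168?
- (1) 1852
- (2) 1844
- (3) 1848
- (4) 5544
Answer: 3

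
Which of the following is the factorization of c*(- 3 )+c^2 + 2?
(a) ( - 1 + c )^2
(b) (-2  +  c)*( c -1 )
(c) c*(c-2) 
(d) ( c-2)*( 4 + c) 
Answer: b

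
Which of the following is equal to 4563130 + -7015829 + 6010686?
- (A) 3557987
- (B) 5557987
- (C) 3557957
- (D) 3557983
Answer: A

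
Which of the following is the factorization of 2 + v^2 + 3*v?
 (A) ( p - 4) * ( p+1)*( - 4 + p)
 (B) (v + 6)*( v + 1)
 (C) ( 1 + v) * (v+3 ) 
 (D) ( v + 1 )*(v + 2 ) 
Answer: D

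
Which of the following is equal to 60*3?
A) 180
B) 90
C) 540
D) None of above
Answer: A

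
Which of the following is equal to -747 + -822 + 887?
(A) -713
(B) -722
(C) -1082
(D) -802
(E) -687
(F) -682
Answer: F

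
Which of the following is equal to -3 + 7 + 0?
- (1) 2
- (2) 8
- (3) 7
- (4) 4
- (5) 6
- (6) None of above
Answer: 4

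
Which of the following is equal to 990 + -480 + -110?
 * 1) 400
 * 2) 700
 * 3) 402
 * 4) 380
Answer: 1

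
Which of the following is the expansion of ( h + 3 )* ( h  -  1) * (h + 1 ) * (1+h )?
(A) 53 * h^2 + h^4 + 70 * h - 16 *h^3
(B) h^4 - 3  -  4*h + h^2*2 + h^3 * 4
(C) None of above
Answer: B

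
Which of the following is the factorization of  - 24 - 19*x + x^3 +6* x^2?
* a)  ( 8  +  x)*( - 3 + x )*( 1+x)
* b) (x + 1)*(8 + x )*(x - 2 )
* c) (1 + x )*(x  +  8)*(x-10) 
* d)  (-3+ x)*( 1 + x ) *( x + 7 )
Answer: a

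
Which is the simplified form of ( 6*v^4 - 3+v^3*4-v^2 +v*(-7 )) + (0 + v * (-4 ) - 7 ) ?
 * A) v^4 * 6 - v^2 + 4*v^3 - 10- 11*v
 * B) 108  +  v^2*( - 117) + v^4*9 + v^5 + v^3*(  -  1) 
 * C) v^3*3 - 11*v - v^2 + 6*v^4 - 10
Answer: A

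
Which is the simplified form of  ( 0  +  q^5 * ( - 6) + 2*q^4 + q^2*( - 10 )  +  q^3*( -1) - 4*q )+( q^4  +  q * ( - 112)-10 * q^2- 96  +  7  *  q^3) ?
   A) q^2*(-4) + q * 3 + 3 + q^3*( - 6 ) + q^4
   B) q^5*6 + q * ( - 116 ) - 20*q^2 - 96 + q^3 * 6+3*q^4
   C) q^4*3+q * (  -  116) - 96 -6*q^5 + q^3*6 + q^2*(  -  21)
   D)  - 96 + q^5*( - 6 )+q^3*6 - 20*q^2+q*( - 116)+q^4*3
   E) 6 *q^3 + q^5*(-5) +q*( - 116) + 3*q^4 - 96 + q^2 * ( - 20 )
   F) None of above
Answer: D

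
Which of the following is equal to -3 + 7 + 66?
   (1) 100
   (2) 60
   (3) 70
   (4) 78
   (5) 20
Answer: 3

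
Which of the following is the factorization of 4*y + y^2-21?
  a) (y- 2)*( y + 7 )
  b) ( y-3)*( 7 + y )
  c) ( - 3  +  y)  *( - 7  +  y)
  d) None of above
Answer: b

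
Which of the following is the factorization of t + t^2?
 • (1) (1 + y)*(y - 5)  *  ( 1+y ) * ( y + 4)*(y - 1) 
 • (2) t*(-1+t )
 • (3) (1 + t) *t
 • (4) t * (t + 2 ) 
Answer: 3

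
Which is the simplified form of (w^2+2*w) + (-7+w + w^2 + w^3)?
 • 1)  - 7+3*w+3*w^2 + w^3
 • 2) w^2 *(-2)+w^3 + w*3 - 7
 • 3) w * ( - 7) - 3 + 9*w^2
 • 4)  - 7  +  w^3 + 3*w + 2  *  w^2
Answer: 4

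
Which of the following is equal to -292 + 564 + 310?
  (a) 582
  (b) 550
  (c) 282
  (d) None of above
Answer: a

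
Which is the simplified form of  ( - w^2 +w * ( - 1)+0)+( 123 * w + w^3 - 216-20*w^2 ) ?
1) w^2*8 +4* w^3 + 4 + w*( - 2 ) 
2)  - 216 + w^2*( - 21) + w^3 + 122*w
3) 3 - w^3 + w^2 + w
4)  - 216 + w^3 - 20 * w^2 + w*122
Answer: 2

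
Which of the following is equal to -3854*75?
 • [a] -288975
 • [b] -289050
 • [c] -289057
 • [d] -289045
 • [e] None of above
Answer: b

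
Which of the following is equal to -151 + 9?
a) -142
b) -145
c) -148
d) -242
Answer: a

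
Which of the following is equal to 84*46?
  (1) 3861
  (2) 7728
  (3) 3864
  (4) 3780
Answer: 3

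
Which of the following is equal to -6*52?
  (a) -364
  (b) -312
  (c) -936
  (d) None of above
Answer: b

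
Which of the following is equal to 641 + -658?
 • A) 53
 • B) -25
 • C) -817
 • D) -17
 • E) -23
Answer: D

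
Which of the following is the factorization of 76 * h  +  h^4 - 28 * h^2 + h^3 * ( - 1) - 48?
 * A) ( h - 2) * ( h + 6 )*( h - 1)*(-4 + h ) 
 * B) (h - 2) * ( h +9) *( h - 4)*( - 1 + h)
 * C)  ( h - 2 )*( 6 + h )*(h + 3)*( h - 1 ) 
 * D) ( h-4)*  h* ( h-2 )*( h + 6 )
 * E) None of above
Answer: A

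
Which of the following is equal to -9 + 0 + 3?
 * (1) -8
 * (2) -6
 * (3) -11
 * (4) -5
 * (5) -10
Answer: 2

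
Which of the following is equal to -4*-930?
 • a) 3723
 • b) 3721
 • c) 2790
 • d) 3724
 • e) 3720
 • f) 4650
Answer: e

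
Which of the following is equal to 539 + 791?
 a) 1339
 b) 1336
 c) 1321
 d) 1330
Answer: d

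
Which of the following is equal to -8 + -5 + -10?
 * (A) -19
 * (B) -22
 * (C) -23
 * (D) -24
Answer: C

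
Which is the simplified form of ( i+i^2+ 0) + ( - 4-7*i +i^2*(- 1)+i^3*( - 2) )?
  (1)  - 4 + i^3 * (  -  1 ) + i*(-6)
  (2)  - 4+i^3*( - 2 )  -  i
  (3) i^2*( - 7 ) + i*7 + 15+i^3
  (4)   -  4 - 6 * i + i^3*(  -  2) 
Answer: 4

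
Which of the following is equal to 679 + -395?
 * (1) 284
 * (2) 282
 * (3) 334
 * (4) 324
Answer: 1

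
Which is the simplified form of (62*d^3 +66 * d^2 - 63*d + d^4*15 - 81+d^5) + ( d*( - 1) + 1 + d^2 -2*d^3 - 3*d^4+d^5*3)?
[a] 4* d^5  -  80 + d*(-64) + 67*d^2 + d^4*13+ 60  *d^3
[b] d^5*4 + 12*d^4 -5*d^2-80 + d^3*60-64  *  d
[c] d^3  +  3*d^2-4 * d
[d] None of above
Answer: d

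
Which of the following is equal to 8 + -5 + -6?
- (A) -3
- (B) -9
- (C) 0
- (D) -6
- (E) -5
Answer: A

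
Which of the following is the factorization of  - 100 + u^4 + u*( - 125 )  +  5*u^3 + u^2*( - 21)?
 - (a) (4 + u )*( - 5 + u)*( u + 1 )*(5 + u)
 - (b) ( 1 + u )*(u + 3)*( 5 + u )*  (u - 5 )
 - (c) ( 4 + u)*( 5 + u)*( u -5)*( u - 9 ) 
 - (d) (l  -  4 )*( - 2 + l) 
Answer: a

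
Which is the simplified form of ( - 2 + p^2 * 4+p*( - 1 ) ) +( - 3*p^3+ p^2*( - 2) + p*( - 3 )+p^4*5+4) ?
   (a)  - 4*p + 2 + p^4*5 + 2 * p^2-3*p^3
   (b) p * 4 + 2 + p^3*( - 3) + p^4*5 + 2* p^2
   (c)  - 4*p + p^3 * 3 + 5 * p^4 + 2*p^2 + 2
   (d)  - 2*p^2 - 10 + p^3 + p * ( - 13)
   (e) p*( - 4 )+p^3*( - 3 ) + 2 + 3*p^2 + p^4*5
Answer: a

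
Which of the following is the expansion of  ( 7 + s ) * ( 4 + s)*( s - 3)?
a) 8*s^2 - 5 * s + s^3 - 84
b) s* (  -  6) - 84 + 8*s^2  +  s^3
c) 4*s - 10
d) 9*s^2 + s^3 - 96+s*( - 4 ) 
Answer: a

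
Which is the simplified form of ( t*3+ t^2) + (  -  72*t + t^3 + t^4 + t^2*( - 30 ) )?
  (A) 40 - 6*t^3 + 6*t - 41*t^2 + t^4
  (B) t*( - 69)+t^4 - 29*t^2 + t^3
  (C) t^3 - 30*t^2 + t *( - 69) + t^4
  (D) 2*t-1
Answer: B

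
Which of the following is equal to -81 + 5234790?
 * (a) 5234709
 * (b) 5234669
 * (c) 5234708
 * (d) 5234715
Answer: a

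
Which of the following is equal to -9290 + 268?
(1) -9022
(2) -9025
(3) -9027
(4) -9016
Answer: 1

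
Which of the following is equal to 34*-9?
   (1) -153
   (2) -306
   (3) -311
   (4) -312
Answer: 2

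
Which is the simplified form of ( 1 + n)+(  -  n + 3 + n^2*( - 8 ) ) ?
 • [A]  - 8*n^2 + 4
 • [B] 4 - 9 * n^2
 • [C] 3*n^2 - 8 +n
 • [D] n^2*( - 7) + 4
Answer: A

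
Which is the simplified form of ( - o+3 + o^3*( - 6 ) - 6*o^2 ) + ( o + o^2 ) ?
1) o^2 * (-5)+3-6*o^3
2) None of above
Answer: 1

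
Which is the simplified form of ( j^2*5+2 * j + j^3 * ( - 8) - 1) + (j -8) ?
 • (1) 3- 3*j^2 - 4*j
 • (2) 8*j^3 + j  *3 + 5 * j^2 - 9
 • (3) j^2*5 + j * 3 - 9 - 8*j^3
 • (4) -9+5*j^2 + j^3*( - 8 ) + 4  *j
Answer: 3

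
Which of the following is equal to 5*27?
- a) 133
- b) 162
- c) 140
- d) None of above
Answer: d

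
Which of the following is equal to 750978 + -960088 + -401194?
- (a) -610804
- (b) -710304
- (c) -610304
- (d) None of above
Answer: c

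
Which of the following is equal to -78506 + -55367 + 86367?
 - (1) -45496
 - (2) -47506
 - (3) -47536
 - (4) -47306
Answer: 2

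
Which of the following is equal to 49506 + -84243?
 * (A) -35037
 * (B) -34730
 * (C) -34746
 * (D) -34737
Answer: D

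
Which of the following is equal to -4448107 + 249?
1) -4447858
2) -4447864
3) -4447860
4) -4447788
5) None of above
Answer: 1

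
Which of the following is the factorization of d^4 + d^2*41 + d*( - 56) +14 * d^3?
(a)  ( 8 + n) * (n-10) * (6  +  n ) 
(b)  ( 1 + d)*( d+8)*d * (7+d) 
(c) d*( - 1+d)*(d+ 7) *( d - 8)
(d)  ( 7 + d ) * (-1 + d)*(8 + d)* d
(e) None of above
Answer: d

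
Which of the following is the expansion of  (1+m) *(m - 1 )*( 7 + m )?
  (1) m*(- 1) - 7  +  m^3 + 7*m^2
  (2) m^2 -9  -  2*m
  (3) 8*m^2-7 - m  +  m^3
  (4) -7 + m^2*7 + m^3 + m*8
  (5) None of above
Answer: 1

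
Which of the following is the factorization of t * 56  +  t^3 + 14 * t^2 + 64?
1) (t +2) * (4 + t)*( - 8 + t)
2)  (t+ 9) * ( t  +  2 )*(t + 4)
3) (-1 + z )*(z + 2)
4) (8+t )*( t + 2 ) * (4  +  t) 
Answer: 4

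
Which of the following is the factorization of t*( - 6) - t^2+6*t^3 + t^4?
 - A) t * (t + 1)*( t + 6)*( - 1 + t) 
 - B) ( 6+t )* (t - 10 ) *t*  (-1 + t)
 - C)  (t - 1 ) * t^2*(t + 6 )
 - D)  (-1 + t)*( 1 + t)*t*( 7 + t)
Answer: A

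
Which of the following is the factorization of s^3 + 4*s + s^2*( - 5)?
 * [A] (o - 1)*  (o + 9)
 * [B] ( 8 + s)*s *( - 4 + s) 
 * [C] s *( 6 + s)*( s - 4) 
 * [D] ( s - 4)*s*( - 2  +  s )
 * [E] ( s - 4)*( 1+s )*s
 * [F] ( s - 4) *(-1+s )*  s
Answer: F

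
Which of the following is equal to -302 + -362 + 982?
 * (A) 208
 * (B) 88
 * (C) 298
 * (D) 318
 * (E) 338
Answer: D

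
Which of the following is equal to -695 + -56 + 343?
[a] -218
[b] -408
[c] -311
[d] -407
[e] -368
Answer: b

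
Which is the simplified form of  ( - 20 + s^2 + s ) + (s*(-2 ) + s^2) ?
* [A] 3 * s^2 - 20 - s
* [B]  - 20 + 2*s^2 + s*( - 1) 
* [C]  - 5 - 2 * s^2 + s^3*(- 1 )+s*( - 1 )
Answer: B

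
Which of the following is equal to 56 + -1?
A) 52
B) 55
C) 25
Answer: B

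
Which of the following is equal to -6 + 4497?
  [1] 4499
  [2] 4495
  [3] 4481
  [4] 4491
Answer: 4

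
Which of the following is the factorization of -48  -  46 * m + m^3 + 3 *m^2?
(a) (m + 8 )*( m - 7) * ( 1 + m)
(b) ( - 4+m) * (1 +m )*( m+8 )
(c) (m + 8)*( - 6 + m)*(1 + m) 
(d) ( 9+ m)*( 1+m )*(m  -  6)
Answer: c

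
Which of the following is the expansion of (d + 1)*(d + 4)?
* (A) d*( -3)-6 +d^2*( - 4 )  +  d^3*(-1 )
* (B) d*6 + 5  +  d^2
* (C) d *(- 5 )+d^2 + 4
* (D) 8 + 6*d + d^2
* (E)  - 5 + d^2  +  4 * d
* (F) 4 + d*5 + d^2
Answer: F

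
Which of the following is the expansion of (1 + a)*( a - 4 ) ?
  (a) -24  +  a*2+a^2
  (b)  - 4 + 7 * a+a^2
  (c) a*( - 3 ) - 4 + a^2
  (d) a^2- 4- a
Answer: c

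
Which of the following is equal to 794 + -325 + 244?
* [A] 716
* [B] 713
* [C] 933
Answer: B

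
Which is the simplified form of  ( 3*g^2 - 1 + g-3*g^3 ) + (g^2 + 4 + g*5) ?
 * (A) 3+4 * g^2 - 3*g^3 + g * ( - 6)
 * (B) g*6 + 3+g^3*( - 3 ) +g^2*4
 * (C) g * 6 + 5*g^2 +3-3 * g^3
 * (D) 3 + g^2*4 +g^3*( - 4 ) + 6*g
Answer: B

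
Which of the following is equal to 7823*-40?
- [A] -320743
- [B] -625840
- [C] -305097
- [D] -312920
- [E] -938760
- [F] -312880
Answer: D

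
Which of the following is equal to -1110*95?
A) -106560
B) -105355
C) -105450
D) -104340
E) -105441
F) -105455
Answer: C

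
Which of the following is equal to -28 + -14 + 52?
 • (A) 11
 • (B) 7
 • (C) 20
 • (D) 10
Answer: D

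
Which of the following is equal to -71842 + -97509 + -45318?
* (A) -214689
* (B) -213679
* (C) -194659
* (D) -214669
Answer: D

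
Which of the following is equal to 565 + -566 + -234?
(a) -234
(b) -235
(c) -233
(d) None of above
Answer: b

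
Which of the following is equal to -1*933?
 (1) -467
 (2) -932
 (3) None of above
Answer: 3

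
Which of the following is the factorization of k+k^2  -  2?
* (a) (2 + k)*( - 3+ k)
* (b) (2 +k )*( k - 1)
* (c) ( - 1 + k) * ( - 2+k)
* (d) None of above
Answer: b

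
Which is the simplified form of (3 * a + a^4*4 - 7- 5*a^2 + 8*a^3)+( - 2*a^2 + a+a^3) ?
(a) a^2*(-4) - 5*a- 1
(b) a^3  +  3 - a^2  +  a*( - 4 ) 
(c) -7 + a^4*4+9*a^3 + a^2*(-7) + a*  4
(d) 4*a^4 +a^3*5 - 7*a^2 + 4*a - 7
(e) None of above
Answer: c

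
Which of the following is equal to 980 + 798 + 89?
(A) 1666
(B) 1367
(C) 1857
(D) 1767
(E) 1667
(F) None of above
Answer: F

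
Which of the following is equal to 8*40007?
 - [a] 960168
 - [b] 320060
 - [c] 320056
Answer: c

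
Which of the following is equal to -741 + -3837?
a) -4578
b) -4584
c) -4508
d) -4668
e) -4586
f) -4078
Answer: a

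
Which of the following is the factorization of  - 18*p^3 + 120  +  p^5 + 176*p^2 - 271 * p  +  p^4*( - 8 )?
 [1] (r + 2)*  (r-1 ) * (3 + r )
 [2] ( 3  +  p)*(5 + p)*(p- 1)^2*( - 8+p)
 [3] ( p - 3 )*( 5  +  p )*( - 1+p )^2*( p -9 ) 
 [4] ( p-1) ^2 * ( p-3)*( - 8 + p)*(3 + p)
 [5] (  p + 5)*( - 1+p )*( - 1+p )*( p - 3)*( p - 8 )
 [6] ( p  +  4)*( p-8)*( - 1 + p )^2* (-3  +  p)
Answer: 5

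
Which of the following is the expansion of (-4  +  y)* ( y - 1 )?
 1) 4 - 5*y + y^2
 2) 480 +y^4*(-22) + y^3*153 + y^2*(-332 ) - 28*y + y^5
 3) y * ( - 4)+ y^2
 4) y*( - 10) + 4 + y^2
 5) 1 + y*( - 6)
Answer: 1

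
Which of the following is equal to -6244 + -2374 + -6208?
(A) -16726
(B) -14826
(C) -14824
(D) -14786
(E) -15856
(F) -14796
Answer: B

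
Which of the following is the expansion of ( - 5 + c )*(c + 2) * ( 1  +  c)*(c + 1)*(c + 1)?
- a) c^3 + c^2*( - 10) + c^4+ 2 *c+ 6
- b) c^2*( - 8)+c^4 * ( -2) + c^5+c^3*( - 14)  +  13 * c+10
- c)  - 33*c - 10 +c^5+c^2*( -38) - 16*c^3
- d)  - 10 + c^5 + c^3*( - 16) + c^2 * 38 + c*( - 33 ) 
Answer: c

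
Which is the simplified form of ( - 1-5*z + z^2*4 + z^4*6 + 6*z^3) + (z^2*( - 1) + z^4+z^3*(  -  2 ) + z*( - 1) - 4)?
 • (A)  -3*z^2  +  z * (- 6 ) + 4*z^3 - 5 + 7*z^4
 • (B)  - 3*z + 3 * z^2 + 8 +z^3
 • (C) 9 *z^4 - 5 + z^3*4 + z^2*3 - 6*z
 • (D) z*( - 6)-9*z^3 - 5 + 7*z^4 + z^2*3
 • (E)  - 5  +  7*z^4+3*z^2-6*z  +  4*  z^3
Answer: E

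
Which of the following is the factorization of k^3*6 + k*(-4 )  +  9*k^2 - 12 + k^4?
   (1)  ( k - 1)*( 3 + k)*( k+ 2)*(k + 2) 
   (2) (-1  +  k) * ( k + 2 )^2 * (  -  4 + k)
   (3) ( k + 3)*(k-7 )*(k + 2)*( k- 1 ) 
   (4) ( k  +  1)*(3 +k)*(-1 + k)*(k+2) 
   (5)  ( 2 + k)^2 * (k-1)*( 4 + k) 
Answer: 1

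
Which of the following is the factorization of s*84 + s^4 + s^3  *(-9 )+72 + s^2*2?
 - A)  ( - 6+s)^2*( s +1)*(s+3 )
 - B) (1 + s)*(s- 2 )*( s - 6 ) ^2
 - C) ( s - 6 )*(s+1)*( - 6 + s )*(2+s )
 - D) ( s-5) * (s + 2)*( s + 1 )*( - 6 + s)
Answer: C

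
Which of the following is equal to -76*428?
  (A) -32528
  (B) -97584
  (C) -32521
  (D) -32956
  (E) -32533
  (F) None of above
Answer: A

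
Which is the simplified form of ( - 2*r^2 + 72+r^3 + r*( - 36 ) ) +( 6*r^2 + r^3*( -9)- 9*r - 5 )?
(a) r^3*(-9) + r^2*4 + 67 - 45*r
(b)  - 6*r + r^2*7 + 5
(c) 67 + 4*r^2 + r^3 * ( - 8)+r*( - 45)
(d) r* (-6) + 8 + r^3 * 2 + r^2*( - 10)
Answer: c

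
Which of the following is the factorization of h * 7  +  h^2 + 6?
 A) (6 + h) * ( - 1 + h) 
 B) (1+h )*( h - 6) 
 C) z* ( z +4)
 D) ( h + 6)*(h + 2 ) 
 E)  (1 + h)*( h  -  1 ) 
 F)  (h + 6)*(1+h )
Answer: F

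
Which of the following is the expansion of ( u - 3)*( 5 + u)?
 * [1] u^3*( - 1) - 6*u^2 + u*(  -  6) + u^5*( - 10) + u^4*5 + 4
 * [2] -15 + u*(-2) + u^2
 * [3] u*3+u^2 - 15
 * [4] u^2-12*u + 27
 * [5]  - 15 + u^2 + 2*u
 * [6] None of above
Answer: 5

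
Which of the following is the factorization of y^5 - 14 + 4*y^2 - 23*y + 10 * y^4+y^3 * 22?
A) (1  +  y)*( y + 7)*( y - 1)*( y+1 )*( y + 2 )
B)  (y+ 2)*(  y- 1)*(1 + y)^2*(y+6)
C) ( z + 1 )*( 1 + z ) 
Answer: A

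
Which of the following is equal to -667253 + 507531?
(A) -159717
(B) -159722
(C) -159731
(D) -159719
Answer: B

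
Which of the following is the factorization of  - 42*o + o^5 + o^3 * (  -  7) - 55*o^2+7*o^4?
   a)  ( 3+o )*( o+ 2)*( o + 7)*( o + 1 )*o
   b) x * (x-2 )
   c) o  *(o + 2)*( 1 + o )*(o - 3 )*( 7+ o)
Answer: c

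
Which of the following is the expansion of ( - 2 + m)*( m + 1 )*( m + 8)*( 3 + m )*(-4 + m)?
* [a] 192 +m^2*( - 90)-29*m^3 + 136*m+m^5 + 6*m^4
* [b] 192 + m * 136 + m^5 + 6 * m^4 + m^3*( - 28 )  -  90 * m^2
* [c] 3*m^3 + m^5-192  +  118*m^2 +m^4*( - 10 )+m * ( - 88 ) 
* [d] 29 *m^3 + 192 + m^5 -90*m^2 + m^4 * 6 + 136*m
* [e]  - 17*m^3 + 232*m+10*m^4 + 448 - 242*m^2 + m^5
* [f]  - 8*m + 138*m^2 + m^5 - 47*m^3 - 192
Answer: a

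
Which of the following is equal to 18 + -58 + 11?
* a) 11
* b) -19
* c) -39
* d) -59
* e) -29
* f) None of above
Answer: e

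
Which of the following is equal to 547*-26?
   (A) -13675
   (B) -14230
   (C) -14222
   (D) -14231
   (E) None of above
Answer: C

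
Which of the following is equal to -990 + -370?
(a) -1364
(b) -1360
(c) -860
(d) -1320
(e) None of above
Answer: b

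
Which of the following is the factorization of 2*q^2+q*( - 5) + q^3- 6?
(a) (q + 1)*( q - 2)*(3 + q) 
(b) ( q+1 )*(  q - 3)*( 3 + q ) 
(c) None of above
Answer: a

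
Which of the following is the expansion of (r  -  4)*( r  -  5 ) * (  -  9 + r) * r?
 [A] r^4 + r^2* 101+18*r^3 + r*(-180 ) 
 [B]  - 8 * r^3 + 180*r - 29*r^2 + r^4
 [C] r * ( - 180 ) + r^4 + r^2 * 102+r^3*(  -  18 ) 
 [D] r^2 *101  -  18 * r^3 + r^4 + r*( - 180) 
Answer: D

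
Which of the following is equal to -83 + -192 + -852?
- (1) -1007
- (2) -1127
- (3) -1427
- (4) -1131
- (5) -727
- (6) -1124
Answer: 2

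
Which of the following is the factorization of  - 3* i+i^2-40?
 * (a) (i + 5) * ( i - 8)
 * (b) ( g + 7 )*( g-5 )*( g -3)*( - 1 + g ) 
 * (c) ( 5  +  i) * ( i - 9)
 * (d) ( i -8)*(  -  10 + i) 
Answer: a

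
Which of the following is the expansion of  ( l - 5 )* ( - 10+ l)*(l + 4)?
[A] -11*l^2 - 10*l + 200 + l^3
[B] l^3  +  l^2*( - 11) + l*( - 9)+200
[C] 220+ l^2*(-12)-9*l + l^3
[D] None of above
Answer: A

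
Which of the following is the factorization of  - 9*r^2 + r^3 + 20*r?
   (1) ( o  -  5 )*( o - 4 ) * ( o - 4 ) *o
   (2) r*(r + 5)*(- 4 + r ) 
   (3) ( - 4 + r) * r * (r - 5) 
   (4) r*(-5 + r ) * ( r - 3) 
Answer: 3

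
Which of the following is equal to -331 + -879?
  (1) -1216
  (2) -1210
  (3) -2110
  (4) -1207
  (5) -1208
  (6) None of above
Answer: 2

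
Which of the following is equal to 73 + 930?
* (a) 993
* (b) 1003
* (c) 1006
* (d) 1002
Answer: b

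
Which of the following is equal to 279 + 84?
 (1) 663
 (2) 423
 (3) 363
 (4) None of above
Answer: 3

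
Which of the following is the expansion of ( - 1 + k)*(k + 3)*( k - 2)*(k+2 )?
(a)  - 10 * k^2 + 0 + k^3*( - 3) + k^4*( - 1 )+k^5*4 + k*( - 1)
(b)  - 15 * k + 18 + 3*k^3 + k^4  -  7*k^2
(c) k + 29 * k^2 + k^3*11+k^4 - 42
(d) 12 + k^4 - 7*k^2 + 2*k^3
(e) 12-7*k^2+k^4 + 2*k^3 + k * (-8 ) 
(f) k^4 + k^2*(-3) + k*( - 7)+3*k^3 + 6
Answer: e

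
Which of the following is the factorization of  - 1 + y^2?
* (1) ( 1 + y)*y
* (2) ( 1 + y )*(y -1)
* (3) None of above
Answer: 2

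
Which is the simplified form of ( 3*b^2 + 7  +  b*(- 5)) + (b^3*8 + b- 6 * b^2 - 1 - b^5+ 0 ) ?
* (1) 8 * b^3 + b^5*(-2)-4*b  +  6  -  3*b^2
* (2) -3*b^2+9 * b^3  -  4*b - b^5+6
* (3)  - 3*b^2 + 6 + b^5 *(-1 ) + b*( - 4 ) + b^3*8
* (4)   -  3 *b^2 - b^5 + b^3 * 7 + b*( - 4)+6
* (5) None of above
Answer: 3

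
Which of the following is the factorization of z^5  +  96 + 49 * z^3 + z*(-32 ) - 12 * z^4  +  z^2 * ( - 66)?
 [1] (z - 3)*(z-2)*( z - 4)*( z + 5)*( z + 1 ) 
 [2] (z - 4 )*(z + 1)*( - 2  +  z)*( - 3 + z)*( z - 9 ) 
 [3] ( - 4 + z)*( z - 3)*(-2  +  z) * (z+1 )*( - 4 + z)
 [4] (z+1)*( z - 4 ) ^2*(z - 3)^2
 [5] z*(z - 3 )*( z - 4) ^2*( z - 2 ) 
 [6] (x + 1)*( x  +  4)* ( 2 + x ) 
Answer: 3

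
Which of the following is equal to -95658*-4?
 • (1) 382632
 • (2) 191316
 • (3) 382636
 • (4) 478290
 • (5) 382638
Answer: 1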